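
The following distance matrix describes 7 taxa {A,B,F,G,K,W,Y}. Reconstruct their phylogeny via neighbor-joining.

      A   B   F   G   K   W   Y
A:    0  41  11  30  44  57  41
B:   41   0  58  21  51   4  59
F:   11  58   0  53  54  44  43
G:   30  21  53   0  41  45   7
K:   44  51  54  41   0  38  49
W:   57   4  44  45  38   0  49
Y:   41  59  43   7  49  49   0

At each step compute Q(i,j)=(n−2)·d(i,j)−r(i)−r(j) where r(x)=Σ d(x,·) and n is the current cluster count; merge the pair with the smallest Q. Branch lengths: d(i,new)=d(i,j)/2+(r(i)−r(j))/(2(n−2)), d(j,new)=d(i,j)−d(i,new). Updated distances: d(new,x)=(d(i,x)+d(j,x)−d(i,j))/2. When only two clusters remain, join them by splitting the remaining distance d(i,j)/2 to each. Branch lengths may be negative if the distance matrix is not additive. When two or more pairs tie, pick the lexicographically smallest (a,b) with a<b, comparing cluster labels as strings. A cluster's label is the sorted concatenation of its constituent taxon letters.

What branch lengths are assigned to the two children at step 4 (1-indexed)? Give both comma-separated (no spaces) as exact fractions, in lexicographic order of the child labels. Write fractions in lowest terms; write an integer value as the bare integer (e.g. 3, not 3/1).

iteration 1: select B,W (d=4, Q=-451); attach at lengths (17/10, 23/10); label the merged cluster BW
  updated: d(A,BW)=47, d(BW,F)=49, d(BW,G)=31, d(BW,K)=85/2, d(BW,Y)=52
iteration 2: select A,F (d=11, Q=-339); attach at lengths (7/8, 81/8); label the merged cluster AF
  updated: d(AF,BW)=85/2, d(AF,G)=36, d(AF,K)=87/2, d(AF,Y)=73/2
iteration 3: select G,Y (d=7, Q=-477/2); attach at lengths (-17/12, 101/12); label the merged cluster GY
  updated: d(AF,GY)=131/4, d(BW,GY)=38, d(GY,K)=83/2
iteration 4: select AF,GY (d=131/4, Q=-331/2); attach at lengths (18, 59/4); label the merged cluster AFGY
  updated: d(AFGY,BW)=191/8, d(AFGY,K)=209/8
iteration 5: select AFGY,BW (d=191/8, Q=-185/2); attach at lengths (15/4, 161/8); label the merged cluster ABFGWY
  updated: d(ABFGWY,K)=179/8
iteration 6: select ABFGWY,K (d=179/8); attach at lengths (179/16, 179/16); label the merged cluster ABFGKWY
final tree: ((((A:7/8,F:81/8):18,(G:-17/12,Y:101/12):59/4):15/4,(B:17/10,W:23/10):161/8):179/16,K:179/16)
total length: 101

18,59/4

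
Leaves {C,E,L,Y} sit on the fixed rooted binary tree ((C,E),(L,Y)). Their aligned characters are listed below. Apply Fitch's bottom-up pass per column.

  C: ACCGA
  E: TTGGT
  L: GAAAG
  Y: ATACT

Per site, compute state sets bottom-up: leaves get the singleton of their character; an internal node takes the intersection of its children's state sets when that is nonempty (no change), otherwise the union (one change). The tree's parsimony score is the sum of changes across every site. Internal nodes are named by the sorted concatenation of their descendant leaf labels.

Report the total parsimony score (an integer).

10

[col 0] CE: children C:{A}, E:{T} ∪→ {A,T}; cost 1
[col 0] LY: children L:{G}, Y:{A} ∪→ {A,G}; cost 1
[col 0] CELY: children CE:{A,T}, LY:{A,G} ∩→ {A}; cost 0
[col 1] CE: children C:{C}, E:{T} ∪→ {C,T}; cost 1
[col 1] LY: children L:{A}, Y:{T} ∪→ {A,T}; cost 1
[col 1] CELY: children CE:{C,T}, LY:{A,T} ∩→ {T}; cost 0
[col 2] CE: children C:{C}, E:{G} ∪→ {C,G}; cost 1
[col 2] LY: children L:{A}, Y:{A} ∩→ {A}; cost 0
[col 2] CELY: children CE:{C,G}, LY:{A} ∪→ {A,C,G}; cost 1
[col 3] CE: children C:{G}, E:{G} ∩→ {G}; cost 0
[col 3] LY: children L:{A}, Y:{C} ∪→ {A,C}; cost 1
[col 3] CELY: children CE:{G}, LY:{A,C} ∪→ {A,C,G}; cost 1
[col 4] CE: children C:{A}, E:{T} ∪→ {A,T}; cost 1
[col 4] LY: children L:{G}, Y:{T} ∪→ {G,T}; cost 1
[col 4] CELY: children CE:{A,T}, LY:{G,T} ∩→ {T}; cost 0
per-site changes: [2, 2, 2, 2, 2]; total = 10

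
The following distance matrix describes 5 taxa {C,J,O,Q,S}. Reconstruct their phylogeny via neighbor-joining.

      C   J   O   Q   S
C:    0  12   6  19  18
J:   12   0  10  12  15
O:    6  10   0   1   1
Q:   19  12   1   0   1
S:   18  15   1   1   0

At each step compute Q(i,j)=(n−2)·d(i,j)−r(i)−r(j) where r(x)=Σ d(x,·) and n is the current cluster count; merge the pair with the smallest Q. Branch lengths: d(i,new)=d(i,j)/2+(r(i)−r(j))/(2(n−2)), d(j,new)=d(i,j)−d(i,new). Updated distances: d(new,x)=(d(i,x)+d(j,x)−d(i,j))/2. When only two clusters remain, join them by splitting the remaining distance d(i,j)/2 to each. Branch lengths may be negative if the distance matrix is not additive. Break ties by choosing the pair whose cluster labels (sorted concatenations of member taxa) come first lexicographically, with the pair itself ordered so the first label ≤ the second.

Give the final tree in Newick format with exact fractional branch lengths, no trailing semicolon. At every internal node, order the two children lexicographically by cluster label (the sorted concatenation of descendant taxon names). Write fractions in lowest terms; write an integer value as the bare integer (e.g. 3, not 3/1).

((((C:7,J:5):11/2,O:-7/2):4,Q:1/4):3/8,S:3/8)

1. join C+J (d=12, Q=-68) ⇒ CJ; edges |C|=7, |J|=5
  updated: d(CJ,O)=2, d(CJ,Q)=19/2, d(CJ,S)=21/2
2. join CJ+O (d=2, Q=-22) ⇒ CJO; edges |CJ|=11/2, |O|=-7/2
  updated: d(CJO,Q)=17/4, d(CJO,S)=19/4
3. join CJO+Q (d=17/4, Q=-10) ⇒ CJOQ; edges |CJO|=4, |Q|=1/4
  updated: d(CJOQ,S)=3/4
4. join CJOQ+S (d=3/4) ⇒ CJOQS; edges |CJOQ|=3/8, |S|=3/8
final tree: ((((C:7,J:5):11/2,O:-7/2):4,Q:1/4):3/8,S:3/8)
total length: 19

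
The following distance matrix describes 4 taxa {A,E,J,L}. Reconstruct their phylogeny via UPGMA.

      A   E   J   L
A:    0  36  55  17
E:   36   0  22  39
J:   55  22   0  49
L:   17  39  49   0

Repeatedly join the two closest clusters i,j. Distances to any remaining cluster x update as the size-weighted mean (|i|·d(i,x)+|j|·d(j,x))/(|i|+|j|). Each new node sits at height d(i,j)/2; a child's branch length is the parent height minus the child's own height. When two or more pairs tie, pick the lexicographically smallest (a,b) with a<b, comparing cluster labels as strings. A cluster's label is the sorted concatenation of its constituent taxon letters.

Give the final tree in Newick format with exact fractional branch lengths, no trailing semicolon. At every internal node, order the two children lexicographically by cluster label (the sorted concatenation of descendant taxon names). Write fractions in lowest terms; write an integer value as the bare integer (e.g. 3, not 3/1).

((A:17/2,L:17/2):111/8,(E:11,J:11):91/8)

step 1: merge (A,L) at d=17; branch lengths A→17/2, L→17/2; new cluster AL
  updated: d(AL,E)=75/2, d(AL,J)=52
step 2: merge (E,J) at d=22; branch lengths E→11, J→11; new cluster EJ
  updated: d(AL,EJ)=179/4
step 3: merge (AL,EJ) at d=179/4; branch lengths AL→111/8, EJ→91/8; new cluster AEJL
final tree: ((A:17/2,L:17/2):111/8,(E:11,J:11):91/8)
total length: 257/4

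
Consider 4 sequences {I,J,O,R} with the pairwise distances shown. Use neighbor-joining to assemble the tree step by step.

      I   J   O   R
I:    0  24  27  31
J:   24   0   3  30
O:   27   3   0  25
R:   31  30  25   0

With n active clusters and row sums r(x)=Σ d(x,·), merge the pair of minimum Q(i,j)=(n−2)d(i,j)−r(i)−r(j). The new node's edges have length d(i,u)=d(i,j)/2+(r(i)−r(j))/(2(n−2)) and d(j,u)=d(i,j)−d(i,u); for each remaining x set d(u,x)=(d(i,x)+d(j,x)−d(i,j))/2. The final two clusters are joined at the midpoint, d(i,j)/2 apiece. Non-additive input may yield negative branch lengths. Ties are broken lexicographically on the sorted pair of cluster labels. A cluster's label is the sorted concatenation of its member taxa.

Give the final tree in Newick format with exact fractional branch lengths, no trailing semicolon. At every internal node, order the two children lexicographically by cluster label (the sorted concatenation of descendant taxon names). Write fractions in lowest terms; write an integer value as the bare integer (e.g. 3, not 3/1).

iteration 1: select I,R (d=31, Q=-106); attach at lengths (29/2, 33/2); label the merged cluster IR
  updated: d(IR,J)=23/2, d(IR,O)=21/2
iteration 2: select IR,J (d=23/2, Q=-25); attach at lengths (19/2, 2); label the merged cluster IJR
  updated: d(IJR,O)=1
iteration 3: select IJR,O (d=1); attach at lengths (1/2, 1/2); label the merged cluster IJOR
final tree: (((I:29/2,R:33/2):19/2,J:2):1/2,O:1/2)
total length: 87/2

(((I:29/2,R:33/2):19/2,J:2):1/2,O:1/2)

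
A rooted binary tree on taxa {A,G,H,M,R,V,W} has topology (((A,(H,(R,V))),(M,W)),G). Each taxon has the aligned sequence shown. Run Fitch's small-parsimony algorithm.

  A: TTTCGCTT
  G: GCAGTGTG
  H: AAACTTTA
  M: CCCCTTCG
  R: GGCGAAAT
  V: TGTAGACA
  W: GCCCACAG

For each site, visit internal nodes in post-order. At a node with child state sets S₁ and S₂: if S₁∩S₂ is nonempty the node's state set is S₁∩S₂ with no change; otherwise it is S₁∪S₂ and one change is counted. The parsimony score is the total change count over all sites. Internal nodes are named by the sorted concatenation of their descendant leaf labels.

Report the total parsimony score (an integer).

29

site 0, node RV: R={G} ∪ V={T} → {G,T} (+1)
site 0, node HRV: H={A} ∪ RV={G,T} → {A,G,T} (+1)
site 0, node AHRV: A={T} ∩ HRV={A,G,T} → {T} (+0)
site 0, node MW: M={C} ∪ W={G} → {C,G} (+1)
site 0, node AHMRVW: AHRV={T} ∪ MW={C,G} → {C,G,T} (+1)
site 0, node AGHMRVW: AHMRVW={C,G,T} ∩ G={G} → {G} (+0)
site 1, node RV: R={G} ∩ V={G} → {G} (+0)
site 1, node HRV: H={A} ∪ RV={G} → {A,G} (+1)
site 1, node AHRV: A={T} ∪ HRV={A,G} → {A,G,T} (+1)
site 1, node MW: M={C} ∩ W={C} → {C} (+0)
site 1, node AHMRVW: AHRV={A,G,T} ∪ MW={C} → {A,C,G,T} (+1)
site 1, node AGHMRVW: AHMRVW={A,C,G,T} ∩ G={C} → {C} (+0)
site 2, node RV: R={C} ∪ V={T} → {C,T} (+1)
site 2, node HRV: H={A} ∪ RV={C,T} → {A,C,T} (+1)
site 2, node AHRV: A={T} ∩ HRV={A,C,T} → {T} (+0)
site 2, node MW: M={C} ∩ W={C} → {C} (+0)
site 2, node AHMRVW: AHRV={T} ∪ MW={C} → {C,T} (+1)
site 2, node AGHMRVW: AHMRVW={C,T} ∪ G={A} → {A,C,T} (+1)
site 3, node RV: R={G} ∪ V={A} → {A,G} (+1)
site 3, node HRV: H={C} ∪ RV={A,G} → {A,C,G} (+1)
site 3, node AHRV: A={C} ∩ HRV={A,C,G} → {C} (+0)
site 3, node MW: M={C} ∩ W={C} → {C} (+0)
site 3, node AHMRVW: AHRV={C} ∩ MW={C} → {C} (+0)
site 3, node AGHMRVW: AHMRVW={C} ∪ G={G} → {C,G} (+1)
site 4, node RV: R={A} ∪ V={G} → {A,G} (+1)
site 4, node HRV: H={T} ∪ RV={A,G} → {A,G,T} (+1)
site 4, node AHRV: A={G} ∩ HRV={A,G,T} → {G} (+0)
site 4, node MW: M={T} ∪ W={A} → {A,T} (+1)
site 4, node AHMRVW: AHRV={G} ∪ MW={A,T} → {A,G,T} (+1)
site 4, node AGHMRVW: AHMRVW={A,G,T} ∩ G={T} → {T} (+0)
site 5, node RV: R={A} ∩ V={A} → {A} (+0)
site 5, node HRV: H={T} ∪ RV={A} → {A,T} (+1)
site 5, node AHRV: A={C} ∪ HRV={A,T} → {A,C,T} (+1)
site 5, node MW: M={T} ∪ W={C} → {C,T} (+1)
site 5, node AHMRVW: AHRV={A,C,T} ∩ MW={C,T} → {C,T} (+0)
site 5, node AGHMRVW: AHMRVW={C,T} ∪ G={G} → {C,G,T} (+1)
site 6, node RV: R={A} ∪ V={C} → {A,C} (+1)
site 6, node HRV: H={T} ∪ RV={A,C} → {A,C,T} (+1)
site 6, node AHRV: A={T} ∩ HRV={A,C,T} → {T} (+0)
site 6, node MW: M={C} ∪ W={A} → {A,C} (+1)
site 6, node AHMRVW: AHRV={T} ∪ MW={A,C} → {A,C,T} (+1)
site 6, node AGHMRVW: AHMRVW={A,C,T} ∩ G={T} → {T} (+0)
site 7, node RV: R={T} ∪ V={A} → {A,T} (+1)
site 7, node HRV: H={A} ∩ RV={A,T} → {A} (+0)
site 7, node AHRV: A={T} ∪ HRV={A} → {A,T} (+1)
site 7, node MW: M={G} ∩ W={G} → {G} (+0)
site 7, node AHMRVW: AHRV={A,T} ∪ MW={G} → {A,G,T} (+1)
site 7, node AGHMRVW: AHMRVW={A,G,T} ∩ G={G} → {G} (+0)
per-site changes: [4, 3, 4, 3, 4, 4, 4, 3]; total = 29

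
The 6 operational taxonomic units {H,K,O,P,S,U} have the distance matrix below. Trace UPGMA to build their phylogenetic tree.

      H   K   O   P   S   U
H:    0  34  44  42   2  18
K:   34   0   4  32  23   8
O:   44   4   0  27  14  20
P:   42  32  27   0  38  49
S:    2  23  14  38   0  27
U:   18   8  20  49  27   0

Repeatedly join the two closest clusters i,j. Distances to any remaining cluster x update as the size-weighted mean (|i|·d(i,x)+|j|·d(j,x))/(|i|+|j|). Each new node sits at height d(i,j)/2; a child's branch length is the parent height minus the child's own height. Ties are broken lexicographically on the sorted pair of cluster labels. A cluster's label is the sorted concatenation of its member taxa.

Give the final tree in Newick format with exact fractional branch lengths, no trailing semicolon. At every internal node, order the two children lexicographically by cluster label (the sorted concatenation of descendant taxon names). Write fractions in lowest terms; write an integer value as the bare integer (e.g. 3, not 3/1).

iteration 1: select H,S (d=2); attach at lengths (1, 1); label the merged cluster HS
  updated: d(HS,K)=57/2, d(HS,O)=29, d(HS,P)=40, d(HS,U)=45/2
iteration 2: select K,O (d=4); attach at lengths (2, 2); label the merged cluster KO
  updated: d(HS,KO)=115/4, d(KO,P)=59/2, d(KO,U)=14
iteration 3: select KO,U (d=14); attach at lengths (5, 7); label the merged cluster KOU
  updated: d(HS,KOU)=80/3, d(KOU,P)=36
iteration 4: select HS,KOU (d=80/3); attach at lengths (37/3, 19/3); label the merged cluster HKOSU
  updated: d(HKOSU,P)=188/5
iteration 5: select HKOSU,P (d=188/5); attach at lengths (82/15, 94/5); label the merged cluster HKOPSU
final tree: (((H:1,S:1):37/3,((K:2,O:2):5,U:7):19/3):82/15,P:94/5)
total length: 914/15

(((H:1,S:1):37/3,((K:2,O:2):5,U:7):19/3):82/15,P:94/5)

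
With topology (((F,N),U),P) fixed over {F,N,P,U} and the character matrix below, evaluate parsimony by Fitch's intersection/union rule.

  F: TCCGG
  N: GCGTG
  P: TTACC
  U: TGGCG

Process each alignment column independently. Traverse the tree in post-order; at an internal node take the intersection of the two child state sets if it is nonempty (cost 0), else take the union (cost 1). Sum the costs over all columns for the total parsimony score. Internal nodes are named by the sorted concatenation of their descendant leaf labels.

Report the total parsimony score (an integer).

site 0, node FN: F={T} ∪ N={G} → {G,T} (+1)
site 0, node FNU: FN={G,T} ∩ U={T} → {T} (+0)
site 0, node FNPU: FNU={T} ∩ P={T} → {T} (+0)
site 1, node FN: F={C} ∩ N={C} → {C} (+0)
site 1, node FNU: FN={C} ∪ U={G} → {C,G} (+1)
site 1, node FNPU: FNU={C,G} ∪ P={T} → {C,G,T} (+1)
site 2, node FN: F={C} ∪ N={G} → {C,G} (+1)
site 2, node FNU: FN={C,G} ∩ U={G} → {G} (+0)
site 2, node FNPU: FNU={G} ∪ P={A} → {A,G} (+1)
site 3, node FN: F={G} ∪ N={T} → {G,T} (+1)
site 3, node FNU: FN={G,T} ∪ U={C} → {C,G,T} (+1)
site 3, node FNPU: FNU={C,G,T} ∩ P={C} → {C} (+0)
site 4, node FN: F={G} ∩ N={G} → {G} (+0)
site 4, node FNU: FN={G} ∩ U={G} → {G} (+0)
site 4, node FNPU: FNU={G} ∪ P={C} → {C,G} (+1)
per-site changes: [1, 2, 2, 2, 1]; total = 8

8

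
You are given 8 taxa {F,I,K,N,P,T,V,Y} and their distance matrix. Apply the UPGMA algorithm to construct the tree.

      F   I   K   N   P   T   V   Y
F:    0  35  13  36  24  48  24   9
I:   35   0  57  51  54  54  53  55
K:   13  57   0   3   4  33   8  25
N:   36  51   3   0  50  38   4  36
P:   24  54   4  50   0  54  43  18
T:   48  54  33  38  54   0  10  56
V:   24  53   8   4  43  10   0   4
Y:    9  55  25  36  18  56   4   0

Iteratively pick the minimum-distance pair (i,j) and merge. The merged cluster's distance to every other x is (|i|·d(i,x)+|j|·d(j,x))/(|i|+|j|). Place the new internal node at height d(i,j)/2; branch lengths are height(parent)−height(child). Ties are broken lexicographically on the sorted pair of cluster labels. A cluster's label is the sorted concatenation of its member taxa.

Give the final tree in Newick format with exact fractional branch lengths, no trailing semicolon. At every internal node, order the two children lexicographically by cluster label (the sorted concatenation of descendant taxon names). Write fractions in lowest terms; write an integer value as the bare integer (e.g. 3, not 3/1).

1. join K+N (d=3) ⇒ KN; edges |K|=3/2, |N|=3/2
  updated: d(F,KN)=49/2, d(I,KN)=54, d(KN,P)=27, d(KN,T)=71/2, d(KN,V)=6, d(KN,Y)=61/2
2. join V+Y (d=4) ⇒ VY; edges |V|=2, |Y|=2
  updated: d(F,VY)=33/2, d(I,VY)=54, d(KN,VY)=73/4, d(P,VY)=61/2, d(T,VY)=33
3. join F+VY (d=33/2) ⇒ FVY; edges |F|=33/4, |VY|=25/4
  updated: d(FVY,I)=143/3, d(FVY,KN)=61/3, d(FVY,P)=85/3, d(FVY,T)=38
4. join FVY+KN (d=61/3) ⇒ FKNVY; edges |FVY|=23/12, |KN|=26/3
  updated: d(FKNVY,I)=251/5, d(FKNVY,P)=139/5, d(FKNVY,T)=37
5. join FKNVY+P (d=139/5) ⇒ FKNPVY; edges |FKNVY|=56/15, |P|=139/10
  updated: d(FKNPVY,I)=305/6, d(FKNPVY,T)=239/6
6. join FKNPVY+T (d=239/6) ⇒ FKNPTVY; edges |FKNPVY|=361/60, |T|=239/12
  updated: d(FKNPTVY,I)=359/7
7. join FKNPTVY+I (d=359/7) ⇒ FIKNPTVY; edges |FKNPTVY|=481/84, |I|=359/14
final tree: (((((F:33/4,(V:2,Y:2):25/4):23/12,(K:3/2,N:3/2):26/3):56/15,P:139/10):361/60,T:239/12):481/84,I:359/14)
total length: 11237/105

(((((F:33/4,(V:2,Y:2):25/4):23/12,(K:3/2,N:3/2):26/3):56/15,P:139/10):361/60,T:239/12):481/84,I:359/14)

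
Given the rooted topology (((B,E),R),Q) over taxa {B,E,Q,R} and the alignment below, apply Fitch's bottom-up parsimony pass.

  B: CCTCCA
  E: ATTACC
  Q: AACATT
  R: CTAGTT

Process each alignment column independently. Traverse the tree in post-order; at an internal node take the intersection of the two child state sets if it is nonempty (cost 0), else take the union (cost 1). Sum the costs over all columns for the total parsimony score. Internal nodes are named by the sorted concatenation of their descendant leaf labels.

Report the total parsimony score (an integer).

[col 0] BE: children B:{C}, E:{A} ∪→ {A,C}; cost 1
[col 0] BER: children BE:{A,C}, R:{C} ∩→ {C}; cost 0
[col 0] BEQR: children BER:{C}, Q:{A} ∪→ {A,C}; cost 1
[col 1] BE: children B:{C}, E:{T} ∪→ {C,T}; cost 1
[col 1] BER: children BE:{C,T}, R:{T} ∩→ {T}; cost 0
[col 1] BEQR: children BER:{T}, Q:{A} ∪→ {A,T}; cost 1
[col 2] BE: children B:{T}, E:{T} ∩→ {T}; cost 0
[col 2] BER: children BE:{T}, R:{A} ∪→ {A,T}; cost 1
[col 2] BEQR: children BER:{A,T}, Q:{C} ∪→ {A,C,T}; cost 1
[col 3] BE: children B:{C}, E:{A} ∪→ {A,C}; cost 1
[col 3] BER: children BE:{A,C}, R:{G} ∪→ {A,C,G}; cost 1
[col 3] BEQR: children BER:{A,C,G}, Q:{A} ∩→ {A}; cost 0
[col 4] BE: children B:{C}, E:{C} ∩→ {C}; cost 0
[col 4] BER: children BE:{C}, R:{T} ∪→ {C,T}; cost 1
[col 4] BEQR: children BER:{C,T}, Q:{T} ∩→ {T}; cost 0
[col 5] BE: children B:{A}, E:{C} ∪→ {A,C}; cost 1
[col 5] BER: children BE:{A,C}, R:{T} ∪→ {A,C,T}; cost 1
[col 5] BEQR: children BER:{A,C,T}, Q:{T} ∩→ {T}; cost 0
per-site changes: [2, 2, 2, 2, 1, 2]; total = 11

11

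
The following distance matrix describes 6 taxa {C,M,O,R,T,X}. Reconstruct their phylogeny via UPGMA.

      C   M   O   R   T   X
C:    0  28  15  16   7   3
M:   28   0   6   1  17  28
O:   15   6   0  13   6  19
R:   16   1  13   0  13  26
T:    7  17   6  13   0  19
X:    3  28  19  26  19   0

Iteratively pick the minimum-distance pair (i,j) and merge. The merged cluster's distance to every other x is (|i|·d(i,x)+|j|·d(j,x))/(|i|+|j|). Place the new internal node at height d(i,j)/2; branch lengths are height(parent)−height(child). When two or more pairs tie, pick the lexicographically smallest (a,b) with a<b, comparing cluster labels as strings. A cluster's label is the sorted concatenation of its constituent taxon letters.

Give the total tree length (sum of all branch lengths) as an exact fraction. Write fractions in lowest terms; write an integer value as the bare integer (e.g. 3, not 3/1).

step 1: merge (M,R) at d=1; branch lengths M→1/2, R→1/2; new cluster MR
  updated: d(C,MR)=22, d(MR,O)=19/2, d(MR,T)=15, d(MR,X)=27
step 2: merge (C,X) at d=3; branch lengths C→3/2, X→3/2; new cluster CX
  updated: d(CX,MR)=49/2, d(CX,O)=17, d(CX,T)=13
step 3: merge (O,T) at d=6; branch lengths O→3, T→3; new cluster OT
  updated: d(CX,OT)=15, d(MR,OT)=49/4
step 4: merge (MR,OT) at d=49/4; branch lengths MR→45/8, OT→25/8; new cluster MORT
  updated: d(CX,MORT)=79/4
step 5: merge (CX,MORT) at d=79/4; branch lengths CX→67/8, MORT→15/4; new cluster CMORTX
final tree: ((C:3/2,X:3/2):67/8,((M:1/2,R:1/2):45/8,(O:3,T:3):25/8):15/4)
total length: 247/8

247/8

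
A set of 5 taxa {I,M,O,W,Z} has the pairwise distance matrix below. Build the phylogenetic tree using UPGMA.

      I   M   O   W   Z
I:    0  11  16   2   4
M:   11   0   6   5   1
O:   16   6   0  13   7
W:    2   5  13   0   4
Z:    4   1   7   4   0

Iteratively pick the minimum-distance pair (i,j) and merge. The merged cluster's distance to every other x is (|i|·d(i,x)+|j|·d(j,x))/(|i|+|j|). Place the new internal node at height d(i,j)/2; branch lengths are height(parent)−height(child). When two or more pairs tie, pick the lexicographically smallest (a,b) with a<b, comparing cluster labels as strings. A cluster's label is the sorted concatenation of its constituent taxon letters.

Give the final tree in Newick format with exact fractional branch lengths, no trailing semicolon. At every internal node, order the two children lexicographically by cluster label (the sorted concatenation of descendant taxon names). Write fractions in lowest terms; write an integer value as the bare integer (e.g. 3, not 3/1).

step 1: merge (M,Z) at d=1; branch lengths M→1/2, Z→1/2; new cluster MZ
  updated: d(I,MZ)=15/2, d(MZ,O)=13/2, d(MZ,W)=9/2
step 2: merge (I,W) at d=2; branch lengths I→1, W→1; new cluster IW
  updated: d(IW,MZ)=6, d(IW,O)=29/2
step 3: merge (IW,MZ) at d=6; branch lengths IW→2, MZ→5/2; new cluster IMWZ
  updated: d(IMWZ,O)=21/2
step 4: merge (IMWZ,O) at d=21/2; branch lengths IMWZ→9/4, O→21/4; new cluster IMOWZ
final tree: (((I:1,W:1):2,(M:1/2,Z:1/2):5/2):9/4,O:21/4)
total length: 15

(((I:1,W:1):2,(M:1/2,Z:1/2):5/2):9/4,O:21/4)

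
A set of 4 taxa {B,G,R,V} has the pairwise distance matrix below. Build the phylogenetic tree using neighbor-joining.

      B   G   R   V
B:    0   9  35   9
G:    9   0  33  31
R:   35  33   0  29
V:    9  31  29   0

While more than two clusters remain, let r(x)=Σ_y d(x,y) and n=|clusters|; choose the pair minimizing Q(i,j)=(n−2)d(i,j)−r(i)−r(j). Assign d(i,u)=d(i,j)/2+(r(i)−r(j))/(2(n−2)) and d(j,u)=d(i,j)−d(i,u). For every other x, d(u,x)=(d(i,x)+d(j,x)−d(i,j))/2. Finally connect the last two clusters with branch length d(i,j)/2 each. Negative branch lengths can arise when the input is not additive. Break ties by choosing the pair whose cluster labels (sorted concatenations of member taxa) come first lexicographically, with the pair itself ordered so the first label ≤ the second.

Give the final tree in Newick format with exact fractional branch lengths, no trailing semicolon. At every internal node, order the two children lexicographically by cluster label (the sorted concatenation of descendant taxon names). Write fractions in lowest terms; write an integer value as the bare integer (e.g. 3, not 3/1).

1. join B+G (d=9, Q=-108) ⇒ BG; edges |B|=-1/2, |G|=19/2
  updated: d(BG,R)=59/2, d(BG,V)=31/2
2. join BG+R (d=59/2, Q=-74) ⇒ BGR; edges |BG|=8, |R|=43/2
  updated: d(BGR,V)=15/2
3. join BGR+V (d=15/2) ⇒ BGRV; edges |BGR|=15/4, |V|=15/4
final tree: (((B:-1/2,G:19/2):8,R:43/2):15/4,V:15/4)
total length: 46

(((B:-1/2,G:19/2):8,R:43/2):15/4,V:15/4)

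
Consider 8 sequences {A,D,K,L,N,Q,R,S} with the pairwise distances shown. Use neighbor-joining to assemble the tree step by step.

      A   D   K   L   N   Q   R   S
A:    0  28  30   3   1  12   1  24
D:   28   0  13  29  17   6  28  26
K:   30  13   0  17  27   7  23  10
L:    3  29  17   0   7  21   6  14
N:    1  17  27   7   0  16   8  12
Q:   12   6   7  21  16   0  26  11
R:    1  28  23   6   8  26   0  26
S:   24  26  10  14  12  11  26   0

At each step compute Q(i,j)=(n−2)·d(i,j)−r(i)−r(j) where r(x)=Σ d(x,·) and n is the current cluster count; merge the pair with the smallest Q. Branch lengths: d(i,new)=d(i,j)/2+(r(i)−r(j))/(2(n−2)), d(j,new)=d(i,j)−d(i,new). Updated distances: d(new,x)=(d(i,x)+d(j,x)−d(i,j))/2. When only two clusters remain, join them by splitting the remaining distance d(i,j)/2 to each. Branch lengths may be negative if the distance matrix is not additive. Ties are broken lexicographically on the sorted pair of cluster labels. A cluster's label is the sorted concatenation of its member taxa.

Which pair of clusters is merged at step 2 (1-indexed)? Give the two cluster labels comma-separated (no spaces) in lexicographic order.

AR,L

step 1: merge (A,R) at d=1, Q=-211; branch lengths A→-13/12, R→25/12; new cluster AR
  updated: d(AR,D)=55/2, d(AR,K)=26, d(AR,L)=4, d(AR,N)=4, d(AR,Q)=37/2, d(AR,S)=49/2
step 2: merge (AR,L) at d=4, Q=-353/2; branch lengths AR→13/4, L→3/4; new cluster ALR
  updated: d(ALR,D)=105/4, d(ALR,K)=39/2, d(ALR,N)=7/2, d(ALR,Q)=71/4, d(ALR,S)=69/4
step 3: merge (ALR,N) at d=7/2, Q=-583/4; branch lengths ALR→91/32, N→21/32; new cluster ALNR
  updated: d(ALNR,D)=159/8, d(ALNR,K)=43/2, d(ALNR,Q)=121/8, d(ALNR,S)=103/8
step 4: merge (ALNR,S) at d=103/8, Q=-725/8; branch lengths ALNR→385/48, S→233/48; new cluster ALNRS
  updated: d(ALNRS,D)=33/2, d(ALNRS,K)=149/16, d(ALNRS,Q)=53/8
step 5: merge (ALNRS,K) at d=149/16, Q=-345/8; branch lengths ALNRS→87/16, K→31/8; new cluster AKLNRS
  updated: d(AKLNRS,D)=323/32, d(AKLNRS,Q)=69/32
step 6: merge (AKLNRS,D) at d=323/32, Q=-73/4; branch lengths AKLNRS→25/8, D→223/32; new cluster ADKLNRS
  updated: d(ADKLNRS,Q)=-31/32
step 7: merge (ADKLNRS,Q) at d=-31/32; branch lengths ADKLNRS→-31/64, Q→-31/64; new cluster ADKLNQRS
final tree: (((((((A:-13/12,R:25/12):13/4,L:3/4):91/32,N:21/32):385/48,S:233/48):87/16,K:31/8):25/8,D:223/32):-31/64,Q:-31/64)
total length: 637/16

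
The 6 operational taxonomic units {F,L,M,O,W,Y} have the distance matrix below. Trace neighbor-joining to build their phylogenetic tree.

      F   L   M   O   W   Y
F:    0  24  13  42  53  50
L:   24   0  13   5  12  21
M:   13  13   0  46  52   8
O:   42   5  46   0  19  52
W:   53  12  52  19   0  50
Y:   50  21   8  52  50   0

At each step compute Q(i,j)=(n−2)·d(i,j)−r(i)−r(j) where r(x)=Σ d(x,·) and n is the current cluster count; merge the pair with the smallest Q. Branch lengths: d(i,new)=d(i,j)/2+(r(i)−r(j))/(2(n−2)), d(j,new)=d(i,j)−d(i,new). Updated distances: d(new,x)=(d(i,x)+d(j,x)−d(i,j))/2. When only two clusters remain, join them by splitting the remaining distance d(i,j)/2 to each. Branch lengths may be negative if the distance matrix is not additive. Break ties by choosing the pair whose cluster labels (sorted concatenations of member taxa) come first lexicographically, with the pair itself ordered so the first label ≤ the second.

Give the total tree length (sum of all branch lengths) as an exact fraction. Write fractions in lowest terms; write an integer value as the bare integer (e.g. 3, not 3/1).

545/8

iteration 1: select M,Y (d=8, Q=-281); attach at lengths (-17/8, 81/8); label the merged cluster MY
  updated: d(F,MY)=55/2, d(L,MY)=13, d(MY,O)=45, d(MY,W)=47
iteration 2: select F,MY (d=55/2, Q=-393/2); attach at lengths (193/12, 137/12); label the merged cluster FMY
  updated: d(FMY,L)=19/4, d(FMY,O)=119/4, d(FMY,W)=145/4
iteration 3: select FMY,L (d=19/4, Q=-83); attach at lengths (117/8, -79/8); label the merged cluster FLMY
  updated: d(FLMY,O)=15, d(FLMY,W)=87/4
iteration 4: select FLMY,O (d=15, Q=-223/4); attach at lengths (71/8, 49/8); label the merged cluster FLMOY
  updated: d(FLMOY,W)=103/8
iteration 5: select FLMOY,W (d=103/8); attach at lengths (103/16, 103/16); label the merged cluster FLMOWY
final tree: ((((F:193/12,(M:-17/8,Y:81/8):137/12):117/8,L:-79/8):71/8,O:49/8):103/16,W:103/16)
total length: 545/8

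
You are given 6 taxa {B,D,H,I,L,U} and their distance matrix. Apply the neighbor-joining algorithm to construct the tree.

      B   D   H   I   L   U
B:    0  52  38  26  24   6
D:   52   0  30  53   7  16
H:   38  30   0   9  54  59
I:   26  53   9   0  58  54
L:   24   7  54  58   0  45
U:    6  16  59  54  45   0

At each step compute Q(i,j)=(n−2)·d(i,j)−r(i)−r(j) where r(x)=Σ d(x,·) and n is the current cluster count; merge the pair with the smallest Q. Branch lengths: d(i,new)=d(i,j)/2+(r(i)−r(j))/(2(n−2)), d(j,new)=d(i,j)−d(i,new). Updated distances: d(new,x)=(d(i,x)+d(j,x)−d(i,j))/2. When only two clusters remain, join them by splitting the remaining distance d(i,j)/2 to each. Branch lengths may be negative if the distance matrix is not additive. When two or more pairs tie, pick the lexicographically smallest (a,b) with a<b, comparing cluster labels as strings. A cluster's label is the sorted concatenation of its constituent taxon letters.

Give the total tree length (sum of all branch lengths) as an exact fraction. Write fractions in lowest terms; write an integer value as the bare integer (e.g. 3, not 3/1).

597/8

step 1: merge (H,I) at d=9, Q=-354; branch lengths H→13/4, I→23/4; new cluster HI
  updated: d(B,HI)=55/2, d(D,HI)=37, d(HI,L)=103/2, d(HI,U)=52
step 2: merge (D,L) at d=7, Q=-437/2; branch lengths D→11/12, L→73/12; new cluster DL
  updated: d(B,DL)=69/2, d(DL,HI)=163/4, d(DL,U)=27
step 3: merge (B,U) at d=6, Q=-141; branch lengths B→-5/4, U→29/4; new cluster BU
  updated: d(BU,DL)=111/4, d(BU,HI)=147/4
step 4: merge (BU,DL) at d=111/4, Q=-421/4; branch lengths BU→95/8, DL→127/8; new cluster BDLU
  updated: d(BDLU,HI)=199/8
step 5: merge (BDLU,HI) at d=199/8; branch lengths BDLU→199/16, HI→199/16; new cluster BDHILU
final tree: (((B:-5/4,U:29/4):95/8,(D:11/12,L:73/12):127/8):199/16,(H:13/4,I:23/4):199/16)
total length: 597/8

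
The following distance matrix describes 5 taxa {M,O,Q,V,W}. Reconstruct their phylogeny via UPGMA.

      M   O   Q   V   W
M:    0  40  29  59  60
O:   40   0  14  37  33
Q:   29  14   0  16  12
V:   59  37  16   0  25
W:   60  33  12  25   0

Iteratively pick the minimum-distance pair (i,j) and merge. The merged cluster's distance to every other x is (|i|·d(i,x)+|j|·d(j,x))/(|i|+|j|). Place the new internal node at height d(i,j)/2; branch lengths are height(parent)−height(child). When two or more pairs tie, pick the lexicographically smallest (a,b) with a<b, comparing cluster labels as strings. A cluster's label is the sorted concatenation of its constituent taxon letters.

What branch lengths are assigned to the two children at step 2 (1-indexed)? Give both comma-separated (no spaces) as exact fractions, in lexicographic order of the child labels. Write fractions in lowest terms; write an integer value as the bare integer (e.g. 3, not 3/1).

step 1: merge (Q,W) at d=12; branch lengths Q→6, W→6; new cluster QW
  updated: d(M,QW)=89/2, d(O,QW)=47/2, d(QW,V)=41/2
step 2: merge (QW,V) at d=41/2; branch lengths QW→17/4, V→41/4; new cluster QVW
  updated: d(M,QVW)=148/3, d(O,QVW)=28
step 3: merge (O,QVW) at d=28; branch lengths O→14, QVW→15/4; new cluster OQVW
  updated: d(M,OQVW)=47
step 4: merge (M,OQVW) at d=47; branch lengths M→47/2, OQVW→19/2; new cluster MOQVW
final tree: (M:47/2,(O:14,((Q:6,W:6):17/4,V:41/4):15/4):19/2)
total length: 309/4

17/4,41/4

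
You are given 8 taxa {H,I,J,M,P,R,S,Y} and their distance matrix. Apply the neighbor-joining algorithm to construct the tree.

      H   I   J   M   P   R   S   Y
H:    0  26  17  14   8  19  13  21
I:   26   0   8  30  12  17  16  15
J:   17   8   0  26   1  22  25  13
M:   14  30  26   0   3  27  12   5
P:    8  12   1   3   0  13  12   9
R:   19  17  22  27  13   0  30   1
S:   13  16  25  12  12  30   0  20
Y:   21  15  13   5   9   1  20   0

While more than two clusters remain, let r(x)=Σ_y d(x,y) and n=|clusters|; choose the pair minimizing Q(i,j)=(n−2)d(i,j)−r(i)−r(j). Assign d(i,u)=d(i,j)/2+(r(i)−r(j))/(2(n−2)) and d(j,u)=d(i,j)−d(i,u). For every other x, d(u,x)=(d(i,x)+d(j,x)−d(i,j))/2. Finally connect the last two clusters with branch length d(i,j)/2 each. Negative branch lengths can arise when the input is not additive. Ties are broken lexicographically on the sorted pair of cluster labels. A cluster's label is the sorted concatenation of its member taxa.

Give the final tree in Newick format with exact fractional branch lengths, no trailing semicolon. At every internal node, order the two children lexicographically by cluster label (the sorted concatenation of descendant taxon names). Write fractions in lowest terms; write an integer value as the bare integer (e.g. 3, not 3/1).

(((H:25/4,S:27/4):27/16,(((I:107/20,J:53/20):79/16,(R:17/4,Y:-13/4):117/16):37/12,P:-65/24):53/16):77/32,M:77/32)

step 1: merge (R,Y) at d=1, Q=-207; branch lengths R→17/4, Y→-13/4; new cluster RY
  updated: d(H,RY)=39/2, d(I,RY)=31/2, d(J,RY)=17, d(M,RY)=31/2, d(P,RY)=21/2, d(RY,S)=49/2
step 2: merge (I,J) at d=8, Q=-323/2; branch lengths I→107/20, J→53/20; new cluster IJ
  updated: d(H,IJ)=35/2, d(IJ,M)=24, d(IJ,P)=5/2, d(IJ,RY)=49/4, d(IJ,S)=33/2
step 3: merge (IJ,RY) at d=49/4, Q=-106; branch lengths IJ→79/16, RY→117/16; new cluster IJRY
  updated: d(H,IJRY)=99/8, d(IJRY,M)=109/8, d(IJRY,P)=3/8, d(IJRY,S)=115/8
step 4: merge (IJRY,P) at d=3/8, Q=-63; branch lengths IJRY→37/12, P→-65/24; new cluster IJPRY
  updated: d(H,IJPRY)=10, d(IJPRY,M)=65/8, d(IJPRY,S)=13
step 5: merge (H,S) at d=13, Q=-49; branch lengths H→25/4, S→27/4; new cluster HS
  updated: d(HS,IJPRY)=5, d(HS,M)=13/2
step 6: merge (HS,IJPRY) at d=5, Q=-157/8; branch lengths HS→27/16, IJPRY→53/16; new cluster HIJPRSY
  updated: d(HIJPRSY,M)=77/16
step 7: merge (HIJPRSY,M) at d=77/16; branch lengths HIJPRSY→77/32, M→77/32; new cluster HIJMPRSY
final tree: (((H:25/4,S:27/4):27/16,(((I:107/20,J:53/20):79/16,(R:17/4,Y:-13/4):117/16):37/12,P:-65/24):53/16):77/32,M:77/32)
total length: 711/16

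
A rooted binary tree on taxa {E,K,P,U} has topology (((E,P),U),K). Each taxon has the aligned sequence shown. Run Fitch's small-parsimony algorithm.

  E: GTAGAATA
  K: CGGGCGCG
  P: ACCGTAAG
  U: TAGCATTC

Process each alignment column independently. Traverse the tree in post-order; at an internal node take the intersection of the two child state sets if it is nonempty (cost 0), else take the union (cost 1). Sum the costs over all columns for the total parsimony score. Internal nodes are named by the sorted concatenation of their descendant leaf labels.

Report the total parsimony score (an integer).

[col 0] EP: children E:{G}, P:{A} ∪→ {A,G}; cost 1
[col 0] EPU: children EP:{A,G}, U:{T} ∪→ {A,G,T}; cost 1
[col 0] EKPU: children EPU:{A,G,T}, K:{C} ∪→ {A,C,G,T}; cost 1
[col 1] EP: children E:{T}, P:{C} ∪→ {C,T}; cost 1
[col 1] EPU: children EP:{C,T}, U:{A} ∪→ {A,C,T}; cost 1
[col 1] EKPU: children EPU:{A,C,T}, K:{G} ∪→ {A,C,G,T}; cost 1
[col 2] EP: children E:{A}, P:{C} ∪→ {A,C}; cost 1
[col 2] EPU: children EP:{A,C}, U:{G} ∪→ {A,C,G}; cost 1
[col 2] EKPU: children EPU:{A,C,G}, K:{G} ∩→ {G}; cost 0
[col 3] EP: children E:{G}, P:{G} ∩→ {G}; cost 0
[col 3] EPU: children EP:{G}, U:{C} ∪→ {C,G}; cost 1
[col 3] EKPU: children EPU:{C,G}, K:{G} ∩→ {G}; cost 0
[col 4] EP: children E:{A}, P:{T} ∪→ {A,T}; cost 1
[col 4] EPU: children EP:{A,T}, U:{A} ∩→ {A}; cost 0
[col 4] EKPU: children EPU:{A}, K:{C} ∪→ {A,C}; cost 1
[col 5] EP: children E:{A}, P:{A} ∩→ {A}; cost 0
[col 5] EPU: children EP:{A}, U:{T} ∪→ {A,T}; cost 1
[col 5] EKPU: children EPU:{A,T}, K:{G} ∪→ {A,G,T}; cost 1
[col 6] EP: children E:{T}, P:{A} ∪→ {A,T}; cost 1
[col 6] EPU: children EP:{A,T}, U:{T} ∩→ {T}; cost 0
[col 6] EKPU: children EPU:{T}, K:{C} ∪→ {C,T}; cost 1
[col 7] EP: children E:{A}, P:{G} ∪→ {A,G}; cost 1
[col 7] EPU: children EP:{A,G}, U:{C} ∪→ {A,C,G}; cost 1
[col 7] EKPU: children EPU:{A,C,G}, K:{G} ∩→ {G}; cost 0
per-site changes: [3, 3, 2, 1, 2, 2, 2, 2]; total = 17

17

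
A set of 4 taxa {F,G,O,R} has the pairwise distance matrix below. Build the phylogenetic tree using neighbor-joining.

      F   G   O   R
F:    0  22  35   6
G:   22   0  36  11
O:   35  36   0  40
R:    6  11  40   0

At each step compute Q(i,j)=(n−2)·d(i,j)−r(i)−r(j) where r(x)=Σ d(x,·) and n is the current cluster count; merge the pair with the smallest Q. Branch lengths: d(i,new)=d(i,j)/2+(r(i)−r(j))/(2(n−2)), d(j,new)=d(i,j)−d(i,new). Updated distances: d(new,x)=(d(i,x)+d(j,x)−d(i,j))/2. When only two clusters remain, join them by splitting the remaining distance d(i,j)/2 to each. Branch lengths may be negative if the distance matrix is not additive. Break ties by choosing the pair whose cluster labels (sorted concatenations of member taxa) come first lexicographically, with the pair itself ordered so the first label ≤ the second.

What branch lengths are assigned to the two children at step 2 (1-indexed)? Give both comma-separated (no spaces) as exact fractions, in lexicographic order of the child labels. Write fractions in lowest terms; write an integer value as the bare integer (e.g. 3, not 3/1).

6,15/2

1. join F+R (d=6, Q=-108) ⇒ FR; edges |F|=9/2, |R|=3/2
  updated: d(FR,G)=27/2, d(FR,O)=69/2
2. join FR+G (d=27/2, Q=-84) ⇒ FGR; edges |FR|=6, |G|=15/2
  updated: d(FGR,O)=57/2
3. join FGR+O (d=57/2) ⇒ FGOR; edges |FGR|=57/4, |O|=57/4
final tree: (((F:9/2,R:3/2):6,G:15/2):57/4,O:57/4)
total length: 48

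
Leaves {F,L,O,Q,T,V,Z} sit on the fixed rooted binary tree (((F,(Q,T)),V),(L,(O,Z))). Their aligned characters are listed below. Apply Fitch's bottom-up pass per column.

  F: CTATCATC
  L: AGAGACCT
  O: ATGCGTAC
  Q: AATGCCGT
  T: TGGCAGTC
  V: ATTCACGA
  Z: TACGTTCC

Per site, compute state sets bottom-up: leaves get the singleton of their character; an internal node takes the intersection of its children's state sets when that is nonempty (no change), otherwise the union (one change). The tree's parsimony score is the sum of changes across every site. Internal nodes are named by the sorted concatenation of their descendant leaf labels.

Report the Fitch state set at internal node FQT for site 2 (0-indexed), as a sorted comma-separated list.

A,G,T

QT@0: {A} ∪ {T} = {A,T} (union, +1)
FQT@0: {C} ∪ {A,T} = {A,C,T} (union, +1)
FQTV@0: {A,C,T} ∩ {A} = {A} (intersection, +0)
OZ@0: {A} ∪ {T} = {A,T} (union, +1)
LOZ@0: {A} ∩ {A,T} = {A} (intersection, +0)
FLOQTVZ@0: {A} ∩ {A} = {A} (intersection, +0)
QT@1: {A} ∪ {G} = {A,G} (union, +1)
FQT@1: {T} ∪ {A,G} = {A,G,T} (union, +1)
FQTV@1: {A,G,T} ∩ {T} = {T} (intersection, +0)
OZ@1: {T} ∪ {A} = {A,T} (union, +1)
LOZ@1: {G} ∪ {A,T} = {A,G,T} (union, +1)
FLOQTVZ@1: {T} ∩ {A,G,T} = {T} (intersection, +0)
QT@2: {T} ∪ {G} = {G,T} (union, +1)
FQT@2: {A} ∪ {G,T} = {A,G,T} (union, +1)
FQTV@2: {A,G,T} ∩ {T} = {T} (intersection, +0)
OZ@2: {G} ∪ {C} = {C,G} (union, +1)
LOZ@2: {A} ∪ {C,G} = {A,C,G} (union, +1)
FLOQTVZ@2: {T} ∪ {A,C,G} = {A,C,G,T} (union, +1)
QT@3: {G} ∪ {C} = {C,G} (union, +1)
FQT@3: {T} ∪ {C,G} = {C,G,T} (union, +1)
FQTV@3: {C,G,T} ∩ {C} = {C} (intersection, +0)
OZ@3: {C} ∪ {G} = {C,G} (union, +1)
LOZ@3: {G} ∩ {C,G} = {G} (intersection, +0)
FLOQTVZ@3: {C} ∪ {G} = {C,G} (union, +1)
QT@4: {C} ∪ {A} = {A,C} (union, +1)
FQT@4: {C} ∩ {A,C} = {C} (intersection, +0)
FQTV@4: {C} ∪ {A} = {A,C} (union, +1)
OZ@4: {G} ∪ {T} = {G,T} (union, +1)
LOZ@4: {A} ∪ {G,T} = {A,G,T} (union, +1)
FLOQTVZ@4: {A,C} ∩ {A,G,T} = {A} (intersection, +0)
QT@5: {C} ∪ {G} = {C,G} (union, +1)
FQT@5: {A} ∪ {C,G} = {A,C,G} (union, +1)
FQTV@5: {A,C,G} ∩ {C} = {C} (intersection, +0)
OZ@5: {T} ∩ {T} = {T} (intersection, +0)
LOZ@5: {C} ∪ {T} = {C,T} (union, +1)
FLOQTVZ@5: {C} ∩ {C,T} = {C} (intersection, +0)
QT@6: {G} ∪ {T} = {G,T} (union, +1)
FQT@6: {T} ∩ {G,T} = {T} (intersection, +0)
FQTV@6: {T} ∪ {G} = {G,T} (union, +1)
OZ@6: {A} ∪ {C} = {A,C} (union, +1)
LOZ@6: {C} ∩ {A,C} = {C} (intersection, +0)
FLOQTVZ@6: {G,T} ∪ {C} = {C,G,T} (union, +1)
QT@7: {T} ∪ {C} = {C,T} (union, +1)
FQT@7: {C} ∩ {C,T} = {C} (intersection, +0)
FQTV@7: {C} ∪ {A} = {A,C} (union, +1)
OZ@7: {C} ∩ {C} = {C} (intersection, +0)
LOZ@7: {T} ∪ {C} = {C,T} (union, +1)
FLOQTVZ@7: {A,C} ∩ {C,T} = {C} (intersection, +0)
per-site changes: [3, 4, 5, 4, 4, 3, 4, 3]; total = 30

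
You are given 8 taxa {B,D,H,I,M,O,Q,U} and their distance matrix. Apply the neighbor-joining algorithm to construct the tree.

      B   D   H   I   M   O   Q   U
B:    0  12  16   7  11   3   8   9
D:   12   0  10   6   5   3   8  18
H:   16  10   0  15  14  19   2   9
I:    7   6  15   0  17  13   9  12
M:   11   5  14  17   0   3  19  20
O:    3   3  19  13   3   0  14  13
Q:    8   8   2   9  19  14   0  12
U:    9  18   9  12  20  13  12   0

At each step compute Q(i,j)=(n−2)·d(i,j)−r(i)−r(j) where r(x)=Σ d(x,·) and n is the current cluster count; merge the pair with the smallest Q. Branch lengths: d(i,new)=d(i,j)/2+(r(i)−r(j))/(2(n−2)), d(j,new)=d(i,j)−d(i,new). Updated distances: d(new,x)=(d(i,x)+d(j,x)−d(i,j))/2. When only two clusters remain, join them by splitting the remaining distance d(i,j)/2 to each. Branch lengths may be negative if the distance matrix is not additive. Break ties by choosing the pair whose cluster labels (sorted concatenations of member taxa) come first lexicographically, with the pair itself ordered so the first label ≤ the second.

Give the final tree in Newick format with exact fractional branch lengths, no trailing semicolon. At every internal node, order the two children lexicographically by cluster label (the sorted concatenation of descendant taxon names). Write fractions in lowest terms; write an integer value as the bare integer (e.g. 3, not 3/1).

(((B:21/8,((H:25/12,Q:-1/12):4,U:11/2):21/8):3/8,(D:3/4,(M:18/5,O:-3/5):7/4):37/8):31/16,I:31/16)

iteration 1: select H,Q (d=2, Q=-145); attach at lengths (25/12, -1/12); label the merged cluster HQ
  updated: d(B,HQ)=11, d(D,HQ)=8, d(HQ,I)=11, d(HQ,M)=31/2, d(HQ,O)=31/2, d(HQ,U)=19/2
iteration 2: select M,O (d=3, Q=-107); attach at lengths (18/5, -3/5); label the merged cluster MO
  updated: d(B,MO)=11/2, d(D,MO)=5/2, d(HQ,MO)=14, d(I,MO)=27/2, d(MO,U)=15
iteration 3: select D,MO (d=5/2, Q=-87); attach at lengths (3/4, 7/4); label the merged cluster DMO
  updated: d(B,DMO)=15/2, d(DMO,HQ)=39/4, d(DMO,I)=17/2, d(DMO,U)=61/4
iteration 4: select HQ,U (d=19/2, Q=-117/2); attach at lengths (4, 11/2); label the merged cluster HQU
  updated: d(B,HQU)=21/4, d(DMO,HQU)=31/4, d(HQU,I)=27/4
iteration 5: select B,HQU (d=21/4, Q=-29); attach at lengths (21/8, 21/8); label the merged cluster BHQU
  updated: d(BHQU,DMO)=5, d(BHQU,I)=17/4
iteration 6: select BHQU,DMO (d=5, Q=-71/4); attach at lengths (3/8, 37/8); label the merged cluster BDHMOQU
  updated: d(BDHMOQU,I)=31/8
iteration 7: select BDHMOQU,I (d=31/8); attach at lengths (31/16, 31/16); label the merged cluster BDHIMOQU
final tree: (((B:21/8,((H:25/12,Q:-1/12):4,U:11/2):21/8):3/8,(D:3/4,(M:18/5,O:-3/5):7/4):37/8):31/16,I:31/16)
total length: 249/8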